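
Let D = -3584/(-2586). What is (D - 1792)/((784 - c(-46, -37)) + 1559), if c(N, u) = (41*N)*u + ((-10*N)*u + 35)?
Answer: 1157632/32618511 ≈ 0.035490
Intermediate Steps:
c(N, u) = 35 + 31*N*u (c(N, u) = 41*N*u + (-10*N*u + 35) = 41*N*u + (35 - 10*N*u) = 35 + 31*N*u)
D = 1792/1293 (D = -3584*(-1/2586) = 1792/1293 ≈ 1.3859)
(D - 1792)/((784 - c(-46, -37)) + 1559) = (1792/1293 - 1792)/((784 - (35 + 31*(-46)*(-37))) + 1559) = -2315264/(1293*((784 - (35 + 52762)) + 1559)) = -2315264/(1293*((784 - 1*52797) + 1559)) = -2315264/(1293*((784 - 52797) + 1559)) = -2315264/(1293*(-52013 + 1559)) = -2315264/1293/(-50454) = -2315264/1293*(-1/50454) = 1157632/32618511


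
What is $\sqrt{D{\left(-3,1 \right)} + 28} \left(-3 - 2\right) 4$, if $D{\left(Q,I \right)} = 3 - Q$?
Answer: $- 20 \sqrt{34} \approx -116.62$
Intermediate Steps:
$\sqrt{D{\left(-3,1 \right)} + 28} \left(-3 - 2\right) 4 = \sqrt{\left(3 - -3\right) + 28} \left(-3 - 2\right) 4 = \sqrt{\left(3 + 3\right) + 28} \left(\left(-5\right) 4\right) = \sqrt{6 + 28} \left(-20\right) = \sqrt{34} \left(-20\right) = - 20 \sqrt{34}$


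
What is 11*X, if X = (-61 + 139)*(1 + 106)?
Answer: 91806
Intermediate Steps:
X = 8346 (X = 78*107 = 8346)
11*X = 11*8346 = 91806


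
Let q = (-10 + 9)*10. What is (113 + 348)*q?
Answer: -4610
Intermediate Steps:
q = -10 (q = -1*10 = -10)
(113 + 348)*q = (113 + 348)*(-10) = 461*(-10) = -4610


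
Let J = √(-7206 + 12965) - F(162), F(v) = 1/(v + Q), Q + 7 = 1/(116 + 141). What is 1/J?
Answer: 10237852/9138996748015 + 1586906896*√5759/9138996748015 ≈ 0.013178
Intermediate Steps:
Q = -1798/257 (Q = -7 + 1/(116 + 141) = -7 + 1/257 = -1798/257 ≈ -6.9961)
F(v) = 1/(-1798/257 + v) (F(v) = 1/(v - 1798/257) = 1/(-1798/257 + v))
J = -257/39836 + √5759 (J = √(-7206 + 12965) - 257/(-1798 + 257*162) = √5759 - 257/(-1798 + 41634) = √5759 - 257/39836 = -257/39836 + √5759 ≈ 75.882)
1/J = 1/(-257/39836 + √5759)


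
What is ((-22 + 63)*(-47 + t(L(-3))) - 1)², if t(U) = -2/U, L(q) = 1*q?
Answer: 32512804/9 ≈ 3.6125e+6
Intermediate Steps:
L(q) = q
((-22 + 63)*(-47 + t(L(-3))) - 1)² = ((-22 + 63)*(-47 - 2/(-3)) - 1)² = (41*(-47 - 2*(-⅓)) - 1)² = (41*(-47 + ⅔) - 1)² = (41*(-139/3) - 1)² = (-5699/3 - 1)² = (-5702/3)² = 32512804/9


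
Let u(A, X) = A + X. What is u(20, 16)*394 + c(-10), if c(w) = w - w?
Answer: 14184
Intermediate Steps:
c(w) = 0
u(20, 16)*394 + c(-10) = (20 + 16)*394 + 0 = 36*394 + 0 = 14184 + 0 = 14184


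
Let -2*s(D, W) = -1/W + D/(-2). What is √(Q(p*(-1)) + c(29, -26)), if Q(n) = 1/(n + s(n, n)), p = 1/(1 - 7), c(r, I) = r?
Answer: √173789/77 ≈ 5.4140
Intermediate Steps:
s(D, W) = 1/(2*W) + D/4 (s(D, W) = -(-1/W + D/(-2))/2 = -(-1/W + D*(-½))/2 = -(-1/W - D/2)/2 = 1/(2*W) + D/4)
p = -⅙ (p = 1/(-6) = -⅙ ≈ -0.16667)
Q(n) = 1/(n + (2 + n²)/(4*n)) (Q(n) = 1/(n + (2 + n*n)/(4*n)) = 1/(n + (2 + n²)/(4*n)))
√(Q(p*(-1)) + c(29, -26)) = √(4*(-⅙*(-1))/(2 + 5*(-⅙*(-1))²) + 29) = √(4*(⅙)/(2 + 5*(⅙)²) + 29) = √(4*(⅙)/(2 + 5*(1/36)) + 29) = √(4*(⅙)/(2 + 5/36) + 29) = √(4*(⅙)/(77/36) + 29) = √(4*(⅙)*(36/77) + 29) = √(24/77 + 29) = √(2257/77) = √173789/77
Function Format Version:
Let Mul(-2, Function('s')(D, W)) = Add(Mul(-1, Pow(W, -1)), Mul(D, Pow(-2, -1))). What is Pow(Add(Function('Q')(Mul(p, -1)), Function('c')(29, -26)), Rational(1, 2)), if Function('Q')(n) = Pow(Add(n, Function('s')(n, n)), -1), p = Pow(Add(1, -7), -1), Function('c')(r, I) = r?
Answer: Mul(Rational(1, 77), Pow(173789, Rational(1, 2))) ≈ 5.4140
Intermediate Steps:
Function('s')(D, W) = Add(Mul(Rational(1, 2), Pow(W, -1)), Mul(Rational(1, 4), D)) (Function('s')(D, W) = Mul(Rational(-1, 2), Add(Mul(-1, Pow(W, -1)), Mul(D, Pow(-2, -1)))) = Mul(Rational(-1, 2), Add(Mul(-1, Pow(W, -1)), Mul(D, Rational(-1, 2)))) = Mul(Rational(-1, 2), Add(Mul(-1, Pow(W, -1)), Mul(Rational(-1, 2), D))) = Add(Mul(Rational(1, 2), Pow(W, -1)), Mul(Rational(1, 4), D)))
p = Rational(-1, 6) (p = Pow(-6, -1) = Rational(-1, 6) ≈ -0.16667)
Function('Q')(n) = Pow(Add(n, Mul(Rational(1, 4), Pow(n, -1), Add(2, Pow(n, 2)))), -1) (Function('Q')(n) = Pow(Add(n, Mul(Rational(1, 4), Pow(n, -1), Add(2, Mul(n, n)))), -1) = Pow(Add(n, Mul(Rational(1, 4), Pow(n, -1), Add(2, Pow(n, 2)))), -1))
Pow(Add(Function('Q')(Mul(p, -1)), Function('c')(29, -26)), Rational(1, 2)) = Pow(Add(Mul(4, Mul(Rational(-1, 6), -1), Pow(Add(2, Mul(5, Pow(Mul(Rational(-1, 6), -1), 2))), -1)), 29), Rational(1, 2)) = Pow(Add(Mul(4, Rational(1, 6), Pow(Add(2, Mul(5, Pow(Rational(1, 6), 2))), -1)), 29), Rational(1, 2)) = Pow(Add(Mul(4, Rational(1, 6), Pow(Add(2, Mul(5, Rational(1, 36))), -1)), 29), Rational(1, 2)) = Pow(Add(Mul(4, Rational(1, 6), Pow(Add(2, Rational(5, 36)), -1)), 29), Rational(1, 2)) = Pow(Add(Mul(4, Rational(1, 6), Pow(Rational(77, 36), -1)), 29), Rational(1, 2)) = Pow(Add(Mul(4, Rational(1, 6), Rational(36, 77)), 29), Rational(1, 2)) = Pow(Add(Rational(24, 77), 29), Rational(1, 2)) = Pow(Rational(2257, 77), Rational(1, 2)) = Mul(Rational(1, 77), Pow(173789, Rational(1, 2)))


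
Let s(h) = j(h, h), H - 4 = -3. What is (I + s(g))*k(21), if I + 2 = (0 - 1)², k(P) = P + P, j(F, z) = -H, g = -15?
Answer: -84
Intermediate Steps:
H = 1 (H = 4 - 3 = 1)
j(F, z) = -1 (j(F, z) = -1*1 = -1)
s(h) = -1
k(P) = 2*P
I = -1 (I = -2 + (0 - 1)² = -2 + (-1)² = -2 + 1 = -1)
(I + s(g))*k(21) = (-1 - 1)*(2*21) = -2*42 = -84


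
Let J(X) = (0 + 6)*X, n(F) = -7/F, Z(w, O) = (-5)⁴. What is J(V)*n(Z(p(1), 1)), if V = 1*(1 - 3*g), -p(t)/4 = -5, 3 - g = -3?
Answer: 714/625 ≈ 1.1424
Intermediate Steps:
g = 6 (g = 3 - 1*(-3) = 3 + 3 = 6)
p(t) = 20 (p(t) = -4*(-5) = 20)
Z(w, O) = 625
V = -17 (V = 1*(1 - 3*6) = 1*(1 - 18) = 1*(-17) = -17)
J(X) = 6*X
J(V)*n(Z(p(1), 1)) = (6*(-17))*(-7/625) = -(-714)/625 = -102*(-7/625) = 714/625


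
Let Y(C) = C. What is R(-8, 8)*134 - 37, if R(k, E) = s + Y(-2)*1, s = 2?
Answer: -37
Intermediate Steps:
R(k, E) = 0 (R(k, E) = 2 - 2*1 = 2 - 2 = 0)
R(-8, 8)*134 - 37 = 0*134 - 37 = 0 - 37 = -37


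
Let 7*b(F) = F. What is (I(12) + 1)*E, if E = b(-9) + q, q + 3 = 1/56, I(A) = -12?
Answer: 2629/56 ≈ 46.946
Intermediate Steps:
b(F) = F/7
q = -167/56 (q = -3 + 1/56 = -167/56 ≈ -2.9821)
E = -239/56 (E = (⅐)*(-9) - 167/56 = -9/7 - 167/56 = -239/56 ≈ -4.2679)
(I(12) + 1)*E = (-12 + 1)*(-239/56) = -11*(-239/56) = 2629/56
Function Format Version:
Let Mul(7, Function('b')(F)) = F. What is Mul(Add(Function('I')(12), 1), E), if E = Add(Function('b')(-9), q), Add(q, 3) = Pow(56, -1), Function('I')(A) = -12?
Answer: Rational(2629, 56) ≈ 46.946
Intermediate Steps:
Function('b')(F) = Mul(Rational(1, 7), F)
q = Rational(-167, 56) (q = Add(-3, Pow(56, -1)) = Add(-3, Rational(1, 56)) = Rational(-167, 56) ≈ -2.9821)
E = Rational(-239, 56) (E = Add(Mul(Rational(1, 7), -9), Rational(-167, 56)) = Add(Rational(-9, 7), Rational(-167, 56)) = Rational(-239, 56) ≈ -4.2679)
Mul(Add(Function('I')(12), 1), E) = Mul(Add(-12, 1), Rational(-239, 56)) = Mul(-11, Rational(-239, 56)) = Rational(2629, 56)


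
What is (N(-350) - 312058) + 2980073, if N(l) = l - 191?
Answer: 2667474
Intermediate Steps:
N(l) = -191 + l
(N(-350) - 312058) + 2980073 = ((-191 - 350) - 312058) + 2980073 = (-541 - 312058) + 2980073 = -312599 + 2980073 = 2667474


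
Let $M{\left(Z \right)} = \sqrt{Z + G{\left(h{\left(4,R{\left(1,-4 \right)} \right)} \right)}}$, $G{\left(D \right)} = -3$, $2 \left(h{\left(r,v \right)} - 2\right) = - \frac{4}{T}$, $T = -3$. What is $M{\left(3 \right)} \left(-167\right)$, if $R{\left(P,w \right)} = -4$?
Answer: $0$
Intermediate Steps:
$h{\left(r,v \right)} = \frac{8}{3}$ ($h{\left(r,v \right)} = 2 + \frac{\left(-4\right) \frac{1}{-3}}{2} = 2 + \frac{\left(-4\right) \left(- \frac{1}{3}\right)}{2} = 2 + \frac{1}{2} \cdot \frac{4}{3} = 2 + \frac{2}{3} = \frac{8}{3}$)
$M{\left(Z \right)} = \sqrt{-3 + Z}$ ($M{\left(Z \right)} = \sqrt{Z - 3} = \sqrt{-3 + Z}$)
$M{\left(3 \right)} \left(-167\right) = \sqrt{-3 + 3} \left(-167\right) = \sqrt{0} \left(-167\right) = 0 \left(-167\right) = 0$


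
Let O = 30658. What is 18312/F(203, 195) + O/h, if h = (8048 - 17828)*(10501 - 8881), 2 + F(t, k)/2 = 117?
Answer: 14506047593/182201400 ≈ 79.615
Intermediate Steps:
F(t, k) = 230 (F(t, k) = -4 + 2*117 = -4 + 234 = 230)
h = -15843600 (h = -9780*1620 = -15843600)
18312/F(203, 195) + O/h = 18312/230 + 30658/(-15843600) = 18312*(1/230) + 30658*(-1/15843600) = 9156/115 - 15329/7921800 = 14506047593/182201400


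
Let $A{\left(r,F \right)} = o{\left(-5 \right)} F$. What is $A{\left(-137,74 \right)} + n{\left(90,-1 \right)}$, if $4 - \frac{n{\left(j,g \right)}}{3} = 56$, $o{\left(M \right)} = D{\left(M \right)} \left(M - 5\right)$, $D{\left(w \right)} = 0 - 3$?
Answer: $2064$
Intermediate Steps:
$D{\left(w \right)} = -3$ ($D{\left(w \right)} = 0 - 3 = -3$)
$o{\left(M \right)} = 15 - 3 M$ ($o{\left(M \right)} = - 3 \left(M - 5\right) = - 3 \left(-5 + M\right) = 15 - 3 M$)
$A{\left(r,F \right)} = 30 F$ ($A{\left(r,F \right)} = \left(15 - -15\right) F = \left(15 + 15\right) F = 30 F$)
$n{\left(j,g \right)} = -156$ ($n{\left(j,g \right)} = 12 - 168 = -156$)
$A{\left(-137,74 \right)} + n{\left(90,-1 \right)} = 30 \cdot 74 - 156 = 2220 - 156 = 2064$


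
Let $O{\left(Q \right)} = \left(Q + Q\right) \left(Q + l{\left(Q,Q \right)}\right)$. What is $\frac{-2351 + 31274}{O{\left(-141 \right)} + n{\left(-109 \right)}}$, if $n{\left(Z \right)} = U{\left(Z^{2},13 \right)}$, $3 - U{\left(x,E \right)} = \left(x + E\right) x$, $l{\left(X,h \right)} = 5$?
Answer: $- \frac{28923}{141274259} \approx -0.00020473$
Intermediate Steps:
$U{\left(x,E \right)} = 3 - x \left(E + x\right)$ ($U{\left(x,E \right)} = 3 - \left(x + E\right) x = 3 - \left(E + x\right) x = 3 - x \left(E + x\right)$)
$n{\left(Z \right)} = 3 - Z^{4} - 13 Z^{2}$ ($n{\left(Z \right)} = 3 - \left(Z^{2}\right)^{2} - 13 Z^{2} = 3 - Z^{4} - 13 Z^{2}$)
$O{\left(Q \right)} = 2 Q \left(5 + Q\right)$ ($O{\left(Q \right)} = \left(Q + Q\right) \left(Q + 5\right) = 2 Q \left(5 + Q\right)$)
$\frac{-2351 + 31274}{O{\left(-141 \right)} + n{\left(-109 \right)}} = \frac{-2351 + 31274}{2 \left(-141\right) \left(5 - 141\right) - \left(141158158 + 154453\right)} = \frac{28923}{2 \left(-141\right) \left(-136\right) - 141312611} = \frac{28923}{38352 - 141312611} = \frac{28923}{-141274259} = 28923 \left(- \frac{1}{141274259}\right) = - \frac{28923}{141274259}$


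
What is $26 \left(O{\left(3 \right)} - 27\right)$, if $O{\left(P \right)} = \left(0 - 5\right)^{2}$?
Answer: $-52$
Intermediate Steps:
$O{\left(P \right)} = 25$ ($O{\left(P \right)} = \left(-5\right)^{2} = 25$)
$26 \left(O{\left(3 \right)} - 27\right) = 26 \left(25 - 27\right) = 26 \left(-2\right) = -52$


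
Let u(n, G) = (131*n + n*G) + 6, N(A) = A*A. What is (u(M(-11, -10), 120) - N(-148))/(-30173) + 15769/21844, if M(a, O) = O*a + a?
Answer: 31641261/50699924 ≈ 0.62409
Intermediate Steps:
M(a, O) = a + O*a
N(A) = A²
u(n, G) = 6 + 131*n + G*n (u(n, G) = (131*n + G*n) + 6 = 6 + 131*n + G*n)
(u(M(-11, -10), 120) - N(-148))/(-30173) + 15769/21844 = ((6 + 131*(-11*(1 - 10)) + 120*(-11*(1 - 10))) - 1*(-148)²)/(-30173) + 15769/21844 = ((6 + 131*(-11*(-9)) + 120*(-11*(-9))) - 1*21904)*(-1/30173) + 15769*(1/21844) = ((6 + 131*99 + 120*99) - 21904)*(-1/30173) + 15769/21844 = ((6 + 12969 + 11880) - 21904)*(-1/30173) + 15769/21844 = (24855 - 21904)*(-1/30173) + 15769/21844 = 2951*(-1/30173) + 15769/21844 = -227/2321 + 15769/21844 = 31641261/50699924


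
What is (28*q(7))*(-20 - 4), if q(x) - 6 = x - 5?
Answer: -5376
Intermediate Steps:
q(x) = 1 + x (q(x) = 6 + (x - 5) = 6 + (-5 + x) = 1 + x)
(28*q(7))*(-20 - 4) = (28*(1 + 7))*(-20 - 4) = (28*8)*(-24) = 224*(-24) = -5376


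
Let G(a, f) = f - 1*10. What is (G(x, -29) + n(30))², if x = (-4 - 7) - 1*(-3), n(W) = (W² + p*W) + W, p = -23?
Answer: 40401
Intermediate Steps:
n(W) = W² - 22*W (n(W) = (W² - 23*W) + W = W² - 22*W)
x = -8 (x = -11 + 3 = -8)
G(a, f) = -10 + f (G(a, f) = f - 10 = -10 + f)
(G(x, -29) + n(30))² = ((-10 - 29) + 30*(-22 + 30))² = (-39 + 30*8)² = (-39 + 240)² = 201² = 40401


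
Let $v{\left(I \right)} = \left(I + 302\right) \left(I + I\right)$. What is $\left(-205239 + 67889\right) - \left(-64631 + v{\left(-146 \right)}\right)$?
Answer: $-27167$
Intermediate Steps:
$v{\left(I \right)} = 2 I \left(302 + I\right)$ ($v{\left(I \right)} = \left(302 + I\right) 2 I = 2 I \left(302 + I\right)$)
$\left(-205239 + 67889\right) - \left(-64631 + v{\left(-146 \right)}\right) = \left(-205239 + 67889\right) + \left(64631 - 2 \left(-146\right) \left(302 - 146\right)\right) = -137350 + \left(64631 - 2 \left(-146\right) 156\right) = -137350 + \left(64631 - -45552\right) = -137350 + \left(64631 + 45552\right) = -137350 + 110183 = -27167$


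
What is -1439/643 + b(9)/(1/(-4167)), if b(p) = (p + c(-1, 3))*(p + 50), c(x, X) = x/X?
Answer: -1370058257/643 ≈ -2.1307e+6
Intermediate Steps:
b(p) = (50 + p)*(-⅓ + p) (b(p) = (p - 1/3)*(p + 50) = (p - 1*⅓)*(50 + p) = (p - ⅓)*(50 + p) = (-⅓ + p)*(50 + p) = (50 + p)*(-⅓ + p))
-1439/643 + b(9)/(1/(-4167)) = -1439/643 + (-50/3 + 9² + (149/3)*9)/(1/(-4167)) = -1439*1/643 + (-50/3 + 81 + 447)/(-1/4167) = -1439/643 + (1534/3)*(-4167) = -1439/643 - 2130726 = -1370058257/643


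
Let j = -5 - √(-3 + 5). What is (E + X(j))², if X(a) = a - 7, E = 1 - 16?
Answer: (27 + √2)² ≈ 807.37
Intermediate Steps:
E = -15
j = -5 - √2 ≈ -6.4142
X(a) = -7 + a
(E + X(j))² = (-15 + (-7 + (-5 - √2)))² = (-15 + (-12 - √2))² = (-27 - √2)²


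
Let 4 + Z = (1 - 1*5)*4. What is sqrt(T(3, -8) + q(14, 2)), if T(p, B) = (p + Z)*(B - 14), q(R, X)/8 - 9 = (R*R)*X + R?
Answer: sqrt(3694) ≈ 60.778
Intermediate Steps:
q(R, X) = 72 + 8*R + 8*X*R**2 (q(R, X) = 72 + 8*((R*R)*X + R) = 72 + 8*(R**2*X + R) = 72 + 8*(X*R**2 + R) = 72 + 8*(R + X*R**2) = 72 + (8*R + 8*X*R**2) = 72 + 8*R + 8*X*R**2)
Z = -20 (Z = -4 + (1 - 1*5)*4 = -4 + (1 - 5)*4 = -4 - 4*4 = -4 - 16 = -20)
T(p, B) = (-20 + p)*(-14 + B) (T(p, B) = (p - 20)*(B - 14) = (-20 + p)*(-14 + B))
sqrt(T(3, -8) + q(14, 2)) = sqrt((280 - 20*(-8) - 14*3 - 8*3) + (72 + 8*14 + 8*2*14**2)) = sqrt((280 + 160 - 42 - 24) + (72 + 112 + 8*2*196)) = sqrt(374 + (72 + 112 + 3136)) = sqrt(374 + 3320) = sqrt(3694)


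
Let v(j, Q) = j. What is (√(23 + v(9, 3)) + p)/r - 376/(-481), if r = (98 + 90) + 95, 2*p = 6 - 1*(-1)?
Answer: 216183/272246 + 4*√2/283 ≈ 0.81406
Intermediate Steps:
p = 7/2 (p = (6 - 1*(-1))/2 = (6 + 1)/2 = (½)*7 = 7/2 ≈ 3.5000)
r = 283 (r = 188 + 95 = 283)
(√(23 + v(9, 3)) + p)/r - 376/(-481) = (√(23 + 9) + 7/2)/283 - 376/(-481) = (√32 + 7/2)*(1/283) - 376*(-1/481) = (4*√2 + 7/2)*(1/283) + 376/481 = (7/2 + 4*√2)*(1/283) + 376/481 = (7/566 + 4*√2/283) + 376/481 = 216183/272246 + 4*√2/283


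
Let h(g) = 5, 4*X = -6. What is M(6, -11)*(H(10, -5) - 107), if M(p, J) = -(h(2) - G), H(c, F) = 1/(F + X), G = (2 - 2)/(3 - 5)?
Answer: 6965/13 ≈ 535.77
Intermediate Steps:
X = -3/2 (X = (¼)*(-6) = -3/2 ≈ -1.5000)
G = 0 (G = 0/(-2) = 0*(-½) = 0)
H(c, F) = 1/(-3/2 + F) (H(c, F) = 1/(F - 3/2) = 1/(-3/2 + F))
M(p, J) = -5 (M(p, J) = -(5 - 1*0) = -(5 + 0) = -1*5 = -5)
M(6, -11)*(H(10, -5) - 107) = -5*(2/(-3 + 2*(-5)) - 107) = -5*(2/(-3 - 10) - 107) = -5*(2/(-13) - 107) = -5*(2*(-1/13) - 107) = -5*(-2/13 - 107) = -5*(-1393/13) = 6965/13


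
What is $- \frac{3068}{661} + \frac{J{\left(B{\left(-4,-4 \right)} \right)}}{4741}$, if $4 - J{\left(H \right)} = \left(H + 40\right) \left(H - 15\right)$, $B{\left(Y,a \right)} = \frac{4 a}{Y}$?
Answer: $- \frac{14222820}{3133801} \approx -4.5385$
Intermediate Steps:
$B{\left(Y,a \right)} = \frac{4 a}{Y}$
$J{\left(H \right)} = 4 - \left(-15 + H\right) \left(40 + H\right)$ ($J{\left(H \right)} = 4 - \left(H + 40\right) \left(H - 15\right) = 4 - \left(40 + H\right) \left(-15 + H\right) = 4 - \left(-15 + H\right) \left(40 + H\right)$)
$- \frac{3068}{661} + \frac{J{\left(B{\left(-4,-4 \right)} \right)}}{4741} = - \frac{3068}{661} + \frac{604 - \left(4 \left(-4\right) \frac{1}{-4}\right)^{2} - 25 \cdot 4 \left(-4\right) \frac{1}{-4}}{4741} = \left(-3068\right) \frac{1}{661} + \left(604 - \left(4 \left(-4\right) \left(- \frac{1}{4}\right)\right)^{2} - 25 \cdot 4 \left(-4\right) \left(- \frac{1}{4}\right)\right) \frac{1}{4741} = - \frac{3068}{661} + \left(604 - 4^{2} - 100\right) \frac{1}{4741} = - \frac{3068}{661} + \left(604 - 16 - 100\right) \frac{1}{4741} = - \frac{3068}{661} + 488 \cdot \frac{1}{4741} = - \frac{3068}{661} + \frac{488}{4741} = - \frac{14222820}{3133801}$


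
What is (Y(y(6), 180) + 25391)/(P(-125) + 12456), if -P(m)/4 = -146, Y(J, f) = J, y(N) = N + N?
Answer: 25403/13040 ≈ 1.9481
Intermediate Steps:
y(N) = 2*N
P(m) = 584 (P(m) = -4*(-146) = 584)
(Y(y(6), 180) + 25391)/(P(-125) + 12456) = (2*6 + 25391)/(584 + 12456) = (12 + 25391)/13040 = 25403*(1/13040) = 25403/13040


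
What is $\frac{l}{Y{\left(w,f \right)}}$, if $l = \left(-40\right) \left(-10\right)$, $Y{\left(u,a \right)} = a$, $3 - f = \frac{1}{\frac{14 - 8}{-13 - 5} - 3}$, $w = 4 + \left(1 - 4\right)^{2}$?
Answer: $\frac{4000}{33} \approx 121.21$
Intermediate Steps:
$w = 13$ ($w = 4 + \left(-3\right)^{2} = 4 + 9 = 13$)
$f = \frac{33}{10}$ ($f = 3 - \frac{1}{\frac{14 - 8}{-13 - 5} - 3} = 3 - \frac{1}{\frac{6}{-18} - 3} = 3 - \frac{1}{6 \left(- \frac{1}{18}\right) - 3} = 3 - \frac{1}{- \frac{1}{3} - 3} = 3 - \frac{1}{- \frac{10}{3}} = 3 - - \frac{3}{10} = 3 + \frac{3}{10} = \frac{33}{10} \approx 3.3$)
$l = 400$
$\frac{l}{Y{\left(w,f \right)}} = \frac{400}{\frac{33}{10}} = 400 \cdot \frac{10}{33} = \frac{4000}{33}$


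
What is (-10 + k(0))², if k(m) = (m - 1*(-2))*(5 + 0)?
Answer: 0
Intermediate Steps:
k(m) = 10 + 5*m (k(m) = (m + 2)*5 = (2 + m)*5 = 10 + 5*m)
(-10 + k(0))² = (-10 + (10 + 5*0))² = (-10 + (10 + 0))² = (-10 + 10)² = 0² = 0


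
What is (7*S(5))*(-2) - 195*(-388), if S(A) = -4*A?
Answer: 75940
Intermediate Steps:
(7*S(5))*(-2) - 195*(-388) = (7*(-4*5))*(-2) - 195*(-388) = (7*(-20))*(-2) + 75660 = -140*(-2) + 75660 = 280 + 75660 = 75940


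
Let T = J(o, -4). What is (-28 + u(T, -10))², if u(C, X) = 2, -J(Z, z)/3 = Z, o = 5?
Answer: 676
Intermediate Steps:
J(Z, z) = -3*Z
T = -15 (T = -3*5 = -15)
(-28 + u(T, -10))² = (-28 + 2)² = (-26)² = 676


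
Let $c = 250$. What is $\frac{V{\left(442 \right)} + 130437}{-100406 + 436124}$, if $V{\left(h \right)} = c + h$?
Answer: $\frac{131129}{335718} \approx 0.39059$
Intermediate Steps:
$V{\left(h \right)} = 250 + h$
$\frac{V{\left(442 \right)} + 130437}{-100406 + 436124} = \frac{\left(250 + 442\right) + 130437}{-100406 + 436124} = \frac{692 + 130437}{335718} = 131129 \cdot \frac{1}{335718} = \frac{131129}{335718}$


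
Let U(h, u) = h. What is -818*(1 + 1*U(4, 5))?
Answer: -4090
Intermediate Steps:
-818*(1 + 1*U(4, 5)) = -818*(1 + 1*4) = -818*(1 + 4) = -818*5 = -4090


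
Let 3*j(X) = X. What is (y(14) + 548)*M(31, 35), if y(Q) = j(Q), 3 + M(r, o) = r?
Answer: 46424/3 ≈ 15475.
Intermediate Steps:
j(X) = X/3
M(r, o) = -3 + r
y(Q) = Q/3
(y(14) + 548)*M(31, 35) = ((⅓)*14 + 548)*(-3 + 31) = (14/3 + 548)*28 = (1658/3)*28 = 46424/3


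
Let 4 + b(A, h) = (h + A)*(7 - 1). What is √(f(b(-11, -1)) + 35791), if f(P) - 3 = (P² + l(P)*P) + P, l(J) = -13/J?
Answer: 3*√4609 ≈ 203.67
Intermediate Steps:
b(A, h) = -4 + 6*A + 6*h (b(A, h) = -4 + (h + A)*(7 - 1) = -4 + (A + h)*6 = -4 + (6*A + 6*h) = -4 + 6*A + 6*h)
f(P) = -10 + P + P² (f(P) = 3 + ((P² + (-13/P)*P) + P) = 3 + ((P² - 13) + P) = 3 + ((-13 + P²) + P) = 3 + (-13 + P + P²) = -10 + P + P²)
√(f(b(-11, -1)) + 35791) = √((-10 + (-4 + 6*(-11) + 6*(-1)) + (-4 + 6*(-11) + 6*(-1))²) + 35791) = √((-10 + (-4 - 66 - 6) + (-4 - 66 - 6)²) + 35791) = √((-10 - 76 + (-76)²) + 35791) = √((-10 - 76 + 5776) + 35791) = √(5690 + 35791) = √41481 = 3*√4609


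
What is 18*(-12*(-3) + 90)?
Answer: 2268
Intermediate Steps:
18*(-12*(-3) + 90) = 18*(36 + 90) = 18*126 = 2268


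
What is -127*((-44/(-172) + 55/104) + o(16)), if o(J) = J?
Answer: -9532747/4472 ≈ -2131.7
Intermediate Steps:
-127*((-44/(-172) + 55/104) + o(16)) = -127*((-44/(-172) + 55/104) + 16) = -127*((-44*(-1/172) + 55*(1/104)) + 16) = -127*((11/43 + 55/104) + 16) = -127*(3509/4472 + 16) = -127*75061/4472 = -9532747/4472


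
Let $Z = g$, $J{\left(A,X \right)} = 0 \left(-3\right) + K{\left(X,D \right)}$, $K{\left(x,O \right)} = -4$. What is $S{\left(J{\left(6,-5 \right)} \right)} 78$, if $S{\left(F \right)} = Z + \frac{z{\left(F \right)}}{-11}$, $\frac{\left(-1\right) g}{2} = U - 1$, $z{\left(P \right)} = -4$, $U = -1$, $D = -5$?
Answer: $\frac{3744}{11} \approx 340.36$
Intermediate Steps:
$J{\left(A,X \right)} = -4$ ($J{\left(A,X \right)} = 0 \left(-3\right) - 4 = 0 - 4 = -4$)
$g = 4$ ($g = - 2 \left(-1 - 1\right) = \left(-2\right) \left(-2\right) = 4$)
$Z = 4$
$S{\left(F \right)} = \frac{48}{11}$ ($S{\left(F \right)} = 4 - \frac{4}{-11} = 4 - - \frac{4}{11} = 4 + \frac{4}{11} = \frac{48}{11}$)
$S{\left(J{\left(6,-5 \right)} \right)} 78 = \frac{48}{11} \cdot 78 = \frac{3744}{11}$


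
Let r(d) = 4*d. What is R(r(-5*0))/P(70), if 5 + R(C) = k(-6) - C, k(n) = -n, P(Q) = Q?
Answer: 1/70 ≈ 0.014286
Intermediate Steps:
R(C) = 1 - C (R(C) = -5 + (-1*(-6) - C) = -5 + (6 - C) = 1 - C)
R(r(-5*0))/P(70) = (1 - 4*(-5*0))/70 = (1 - 4*0)*(1/70) = (1 - 1*0)*(1/70) = (1 + 0)*(1/70) = 1*(1/70) = 1/70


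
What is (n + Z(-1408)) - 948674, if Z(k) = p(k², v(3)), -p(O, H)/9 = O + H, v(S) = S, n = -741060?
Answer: -19531937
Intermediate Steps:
p(O, H) = -9*H - 9*O (p(O, H) = -9*(O + H) = -9*(H + O) = -9*H - 9*O)
Z(k) = -27 - 9*k² (Z(k) = -9*3 - 9*k² = -27 - 9*k²)
(n + Z(-1408)) - 948674 = (-741060 + (-27 - 9*(-1408)²)) - 948674 = (-741060 + (-27 - 9*1982464)) - 948674 = (-741060 + (-27 - 17842176)) - 948674 = (-741060 - 17842203) - 948674 = -18583263 - 948674 = -19531937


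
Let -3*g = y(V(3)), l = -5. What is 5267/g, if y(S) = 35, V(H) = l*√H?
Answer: -15801/35 ≈ -451.46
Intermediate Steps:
V(H) = -5*√H
g = -35/3 (g = -⅓*35 = -35/3 ≈ -11.667)
5267/g = 5267/(-35/3) = 5267*(-3/35) = -15801/35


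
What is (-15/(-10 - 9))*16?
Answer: 240/19 ≈ 12.632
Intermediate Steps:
(-15/(-10 - 9))*16 = (-15/(-19))*16 = -1/19*(-15)*16 = (15/19)*16 = 240/19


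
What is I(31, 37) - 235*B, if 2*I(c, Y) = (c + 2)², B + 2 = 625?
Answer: -291721/2 ≈ -1.4586e+5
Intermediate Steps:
B = 623 (B = -2 + 625 = 623)
I(c, Y) = (2 + c)²/2 (I(c, Y) = (c + 2)²/2 = (2 + c)²/2)
I(31, 37) - 235*B = (2 + 31)²/2 - 235*623 = (½)*33² - 146405 = (½)*1089 - 146405 = 1089/2 - 146405 = -291721/2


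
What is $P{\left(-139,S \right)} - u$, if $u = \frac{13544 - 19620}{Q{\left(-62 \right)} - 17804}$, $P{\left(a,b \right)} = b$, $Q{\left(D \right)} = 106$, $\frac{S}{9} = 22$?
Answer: $\frac{1749064}{8849} \approx 197.66$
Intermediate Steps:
$S = 198$ ($S = 9 \cdot 22 = 198$)
$u = \frac{3038}{8849}$ ($u = \frac{13544 - 19620}{106 - 17804} = - \frac{6076}{-17698} = \left(-6076\right) \left(- \frac{1}{17698}\right) = \frac{3038}{8849} \approx 0.34332$)
$P{\left(-139,S \right)} - u = 198 - \frac{3038}{8849} = \frac{1749064}{8849}$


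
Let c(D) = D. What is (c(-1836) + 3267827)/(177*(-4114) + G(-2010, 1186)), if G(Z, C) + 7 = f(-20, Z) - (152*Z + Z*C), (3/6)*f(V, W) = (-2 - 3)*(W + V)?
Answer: 3265991/1981495 ≈ 1.6482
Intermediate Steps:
f(V, W) = -10*V - 10*W (f(V, W) = 2*((-2 - 3)*(W + V)) = 2*(-5*(V + W)) = 2*(-5*V - 5*W) = -10*V - 10*W)
G(Z, C) = 193 - 162*Z - C*Z (G(Z, C) = -7 + ((-10*(-20) - 10*Z) - (152*Z + Z*C)) = -7 + ((200 - 10*Z) - (152*Z + C*Z)) = -7 + ((200 - 10*Z) + (-152*Z - C*Z)) = -7 + (200 - 162*Z - C*Z) = 193 - 162*Z - C*Z)
(c(-1836) + 3267827)/(177*(-4114) + G(-2010, 1186)) = (-1836 + 3267827)/(177*(-4114) + (193 - 162*(-2010) - 1*1186*(-2010))) = 3265991/(-728178 + (193 + 325620 + 2383860)) = 3265991/(-728178 + 2709673) = 3265991/1981495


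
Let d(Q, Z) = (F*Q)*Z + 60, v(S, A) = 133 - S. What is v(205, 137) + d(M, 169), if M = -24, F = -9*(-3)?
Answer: -109524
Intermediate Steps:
F = 27
d(Q, Z) = 60 + 27*Q*Z (d(Q, Z) = (27*Q)*Z + 60 = 27*Q*Z + 60 = 60 + 27*Q*Z)
v(205, 137) + d(M, 169) = (133 - 1*205) + (60 + 27*(-24)*169) = (133 - 205) + (60 - 109512) = -72 - 109452 = -109524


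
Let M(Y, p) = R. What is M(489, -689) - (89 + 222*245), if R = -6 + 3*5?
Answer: -54470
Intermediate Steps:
R = 9 (R = -6 + 15 = 9)
M(Y, p) = 9
M(489, -689) - (89 + 222*245) = 9 - (89 + 222*245) = 9 - (89 + 54390) = 9 - 1*54479 = 9 - 54479 = -54470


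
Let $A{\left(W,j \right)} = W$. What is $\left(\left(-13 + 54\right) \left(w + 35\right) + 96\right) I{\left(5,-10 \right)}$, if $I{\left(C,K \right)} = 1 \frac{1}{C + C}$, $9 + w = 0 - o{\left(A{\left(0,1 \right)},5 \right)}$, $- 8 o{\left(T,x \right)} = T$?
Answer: $\frac{581}{5} \approx 116.2$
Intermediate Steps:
$o{\left(T,x \right)} = - \frac{T}{8}$
$w = -9$ ($w = -9 + \left(0 - \left(- \frac{1}{8}\right) 0\right) = -9 + \left(0 - 0\right) = -9 + \left(0 + 0\right) = -9 + 0 = -9$)
$I{\left(C,K \right)} = \frac{1}{2 C}$ ($I{\left(C,K \right)} = 1 \frac{1}{2 C} = \frac{1}{2 C}$)
$\left(\left(-13 + 54\right) \left(w + 35\right) + 96\right) I{\left(5,-10 \right)} = \left(\left(-13 + 54\right) \left(-9 + 35\right) + 96\right) \frac{1}{2 \cdot 5} = \left(41 \cdot 26 + 96\right) \frac{1}{2} \cdot \frac{1}{5} = \left(1066 + 96\right) \frac{1}{10} = 1162 \cdot \frac{1}{10} = \frac{581}{5}$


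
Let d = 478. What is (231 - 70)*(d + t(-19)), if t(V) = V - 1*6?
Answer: 72933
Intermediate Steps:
t(V) = -6 + V (t(V) = V - 6 = -6 + V)
(231 - 70)*(d + t(-19)) = (231 - 70)*(478 + (-6 - 19)) = 161*(478 - 25) = 161*453 = 72933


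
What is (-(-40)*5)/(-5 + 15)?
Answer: 20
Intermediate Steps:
(-(-40)*5)/(-5 + 15) = -8*(-25)/10 = 200*(⅒) = 20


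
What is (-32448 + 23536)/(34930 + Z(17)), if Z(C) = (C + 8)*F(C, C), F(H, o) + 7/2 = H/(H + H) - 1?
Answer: -4456/17415 ≈ -0.25587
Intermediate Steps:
F(H, o) = -4 (F(H, o) = -7/2 + (H/(H + H) - 1) = -7/2 + (H/((2*H)) - 1) = -7/2 + ((1/(2*H))*H - 1) = -7/2 + (½ - 1) = -7/2 - ½ = -4)
Z(C) = -32 - 4*C (Z(C) = (C + 8)*(-4) = (8 + C)*(-4) = -32 - 4*C)
(-32448 + 23536)/(34930 + Z(17)) = (-32448 + 23536)/(34930 + (-32 - 4*17)) = -8912/(34930 + (-32 - 68)) = -8912/(34930 - 100) = -8912/34830 = -8912*1/34830 = -4456/17415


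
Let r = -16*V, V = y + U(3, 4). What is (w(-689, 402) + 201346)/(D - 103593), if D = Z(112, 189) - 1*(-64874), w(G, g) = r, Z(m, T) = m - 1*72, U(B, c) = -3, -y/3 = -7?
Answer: -201058/38679 ≈ -5.1981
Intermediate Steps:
y = 21 (y = -3*(-7) = 21)
V = 18 (V = 21 - 3 = 18)
r = -288 (r = -16*18 = -288)
Z(m, T) = -72 + m (Z(m, T) = m - 72 = -72 + m)
w(G, g) = -288
D = 64914 (D = (-72 + 112) - 1*(-64874) = 40 + 64874 = 64914)
(w(-689, 402) + 201346)/(D - 103593) = (-288 + 201346)/(64914 - 103593) = 201058/(-38679) = 201058*(-1/38679) = -201058/38679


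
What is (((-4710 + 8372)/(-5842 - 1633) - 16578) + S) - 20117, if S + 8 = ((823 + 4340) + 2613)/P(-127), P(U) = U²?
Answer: -4425071524123/120564275 ≈ -36703.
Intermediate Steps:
S = -121256/16129 (S = -8 + ((823 + 4340) + 2613)/((-127)²) = -8 + (5163 + 2613)/16129 = -8 + 7776*(1/16129) = -8 + 7776/16129 = -121256/16129 ≈ -7.5179)
(((-4710 + 8372)/(-5842 - 1633) - 16578) + S) - 20117 = (((-4710 + 8372)/(-5842 - 1633) - 16578) - 121256/16129) - 20117 = ((3662/(-7475) - 16578) - 121256/16129) - 20117 = ((3662*(-1/7475) - 16578) - 121256/16129) - 20117 = ((-3662/7475 - 16578) - 121256/16129) - 20117 = (-123924212/7475 - 121256/16129) - 20117 = -1999680003948/120564275 - 20117 = -4425071524123/120564275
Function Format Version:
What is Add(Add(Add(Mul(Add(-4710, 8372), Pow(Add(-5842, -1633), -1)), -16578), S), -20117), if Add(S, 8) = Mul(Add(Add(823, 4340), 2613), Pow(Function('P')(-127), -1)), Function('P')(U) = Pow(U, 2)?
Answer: Rational(-4425071524123, 120564275) ≈ -36703.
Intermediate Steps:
S = Rational(-121256, 16129) (S = Add(-8, Mul(Add(Add(823, 4340), 2613), Pow(Pow(-127, 2), -1))) = Add(-8, Mul(Add(5163, 2613), Pow(16129, -1))) = Add(-8, Mul(7776, Rational(1, 16129))) = Add(-8, Rational(7776, 16129)) = Rational(-121256, 16129) ≈ -7.5179)
Add(Add(Add(Mul(Add(-4710, 8372), Pow(Add(-5842, -1633), -1)), -16578), S), -20117) = Add(Add(Add(Mul(Add(-4710, 8372), Pow(Add(-5842, -1633), -1)), -16578), Rational(-121256, 16129)), -20117) = Add(Add(Add(Mul(3662, Pow(-7475, -1)), -16578), Rational(-121256, 16129)), -20117) = Add(Add(Add(Mul(3662, Rational(-1, 7475)), -16578), Rational(-121256, 16129)), -20117) = Add(Add(Add(Rational(-3662, 7475), -16578), Rational(-121256, 16129)), -20117) = Add(Add(Rational(-123924212, 7475), Rational(-121256, 16129)), -20117) = Add(Rational(-1999680003948, 120564275), -20117) = Rational(-4425071524123, 120564275)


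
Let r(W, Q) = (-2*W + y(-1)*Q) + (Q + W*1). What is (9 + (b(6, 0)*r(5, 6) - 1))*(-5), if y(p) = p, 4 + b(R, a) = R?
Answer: 10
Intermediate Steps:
b(R, a) = -4 + R
r(W, Q) = -W (r(W, Q) = (-2*W - Q) + (Q + W*1) = (-Q - 2*W) + (Q + W) = -W)
(9 + (b(6, 0)*r(5, 6) - 1))*(-5) = (9 + ((-4 + 6)*(-1*5) - 1))*(-5) = (9 + (2*(-5) - 1))*(-5) = (9 + (-10 - 1))*(-5) = (9 - 11)*(-5) = -2*(-5) = 10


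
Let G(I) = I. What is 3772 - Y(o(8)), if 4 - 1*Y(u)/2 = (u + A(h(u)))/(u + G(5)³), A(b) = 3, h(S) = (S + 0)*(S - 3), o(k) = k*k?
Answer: 711530/189 ≈ 3764.7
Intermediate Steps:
o(k) = k²
h(S) = S*(-3 + S)
Y(u) = 8 - 2*(3 + u)/(125 + u) (Y(u) = 8 - 2*(u + 3)/(u + 5³) = 8 - 2*(3 + u)/(u + 125) = 8 - 2*(3 + u)/(125 + u))
3772 - Y(o(8)) = 3772 - 2*(497 + 3*8²)/(125 + 8²) = 3772 - 2*(497 + 3*64)/(125 + 64) = 3772 - 2*(497 + 192)/189 = 3772 - 2*689/189 = 3772 - 1*1378/189 = 3772 - 1378/189 = 711530/189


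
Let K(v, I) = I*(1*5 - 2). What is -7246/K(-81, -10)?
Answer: 3623/15 ≈ 241.53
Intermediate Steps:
K(v, I) = 3*I (K(v, I) = I*(5 - 2) = I*3 = 3*I)
-7246/K(-81, -10) = -7246/(3*(-10)) = -7246/(-30) = -7246*(-1/30) = 3623/15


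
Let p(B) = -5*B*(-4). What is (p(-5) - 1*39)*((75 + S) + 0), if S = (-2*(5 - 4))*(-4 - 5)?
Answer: -12927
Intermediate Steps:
p(B) = 20*B
S = 18 (S = -2*1*(-9) = -2*(-9) = 18)
(p(-5) - 1*39)*((75 + S) + 0) = (20*(-5) - 1*39)*((75 + 18) + 0) = (-100 - 39)*(93 + 0) = -139*93 = -12927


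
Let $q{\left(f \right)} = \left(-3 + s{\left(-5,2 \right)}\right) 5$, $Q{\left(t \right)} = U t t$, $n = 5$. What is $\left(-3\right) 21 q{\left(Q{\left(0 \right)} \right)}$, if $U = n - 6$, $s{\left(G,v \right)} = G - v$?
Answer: $3150$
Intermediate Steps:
$U = -1$ ($U = 5 - 6 = -1$)
$Q{\left(t \right)} = - t^{2}$ ($Q{\left(t \right)} = - t t = - t^{2}$)
$q{\left(f \right)} = -50$ ($q{\left(f \right)} = \left(-3 - 7\right) 5 = \left(-10\right) 5 = -50$)
$\left(-3\right) 21 q{\left(Q{\left(0 \right)} \right)} = \left(-3\right) 21 \left(-50\right) = \left(-63\right) \left(-50\right) = 3150$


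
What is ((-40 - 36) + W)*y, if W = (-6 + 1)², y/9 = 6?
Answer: -2754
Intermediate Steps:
y = 54 (y = 9*6 = 54)
W = 25 (W = (-5)² = 25)
((-40 - 36) + W)*y = ((-40 - 36) + 25)*54 = (-76 + 25)*54 = -51*54 = -2754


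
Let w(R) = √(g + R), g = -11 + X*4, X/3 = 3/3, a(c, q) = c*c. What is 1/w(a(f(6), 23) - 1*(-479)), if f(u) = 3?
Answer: √489/489 ≈ 0.045222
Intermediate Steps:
a(c, q) = c²
X = 3 (X = 3*(3/3) = 3*(3*(⅓)) = 3*1 = 3)
g = 1 (g = -11 + 3*4 = -11 + 12 = 1)
w(R) = √(1 + R)
1/w(a(f(6), 23) - 1*(-479)) = 1/(√(1 + (3² - 1*(-479)))) = 1/(√(1 + (9 + 479))) = 1/(√(1 + 488)) = 1/(√489) = √489/489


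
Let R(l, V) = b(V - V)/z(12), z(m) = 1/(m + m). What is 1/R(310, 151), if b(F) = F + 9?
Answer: 1/216 ≈ 0.0046296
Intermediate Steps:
b(F) = 9 + F
z(m) = 1/(2*m)
R(l, V) = 216 (R(l, V) = (9 + (V - V))/(((½)/12)) = (9 + 0)/(((½)*(1/12))) = 9/(1/24) = 9*24 = 216)
1/R(310, 151) = 1/216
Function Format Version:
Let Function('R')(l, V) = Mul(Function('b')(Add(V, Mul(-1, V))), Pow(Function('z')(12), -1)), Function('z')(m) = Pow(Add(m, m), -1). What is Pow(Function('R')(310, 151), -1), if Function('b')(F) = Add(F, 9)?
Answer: Rational(1, 216) ≈ 0.0046296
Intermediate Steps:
Function('b')(F) = Add(9, F)
Function('z')(m) = Mul(Rational(1, 2), Pow(m, -1)) (Function('z')(m) = Pow(Mul(2, m), -1) = Mul(Rational(1, 2), Pow(m, -1)))
Function('R')(l, V) = 216 (Function('R')(l, V) = Mul(Add(9, Add(V, Mul(-1, V))), Pow(Mul(Rational(1, 2), Pow(12, -1)), -1)) = Mul(Add(9, 0), Pow(Mul(Rational(1, 2), Rational(1, 12)), -1)) = Mul(9, Pow(Rational(1, 24), -1)) = Mul(9, 24) = 216)
Pow(Function('R')(310, 151), -1) = Pow(216, -1) = Rational(1, 216)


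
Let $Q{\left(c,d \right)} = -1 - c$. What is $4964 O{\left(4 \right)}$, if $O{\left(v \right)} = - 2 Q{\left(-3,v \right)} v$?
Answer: $-79424$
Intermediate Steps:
$O{\left(v \right)} = - 4 v$ ($O{\left(v \right)} = - 2 \left(-1 - -3\right) v = - 2 \left(-1 + 3\right) v = \left(-2\right) 2 v = - 4 v$)
$4964 O{\left(4 \right)} = 4964 \left(\left(-4\right) 4\right) = 4964 \left(-16\right) = -79424$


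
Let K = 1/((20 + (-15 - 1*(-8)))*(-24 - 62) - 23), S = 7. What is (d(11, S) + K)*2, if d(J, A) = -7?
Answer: -15976/1141 ≈ -14.002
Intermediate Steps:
K = -1/1141 (K = 1/((20 + (-15 + 8))*(-86) - 23) = 1/((20 - 7)*(-86) - 23) = 1/(13*(-86) - 23) = 1/(-1118 - 23) = 1/(-1141) = -1/1141 ≈ -0.00087642)
(d(11, S) + K)*2 = (-7 - 1/1141)*2 = -7988/1141*2 = -15976/1141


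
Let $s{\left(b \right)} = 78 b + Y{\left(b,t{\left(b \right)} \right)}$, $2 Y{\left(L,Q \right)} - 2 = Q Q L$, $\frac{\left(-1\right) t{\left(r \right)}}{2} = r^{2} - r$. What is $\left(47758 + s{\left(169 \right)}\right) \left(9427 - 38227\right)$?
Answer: $-7846956730742400$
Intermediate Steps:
$t{\left(r \right)} = - 2 r^{2} + 2 r$ ($t{\left(r \right)} = - 2 \left(r^{2} - r\right) = - 2 r^{2} + 2 r$)
$Y{\left(L,Q \right)} = 1 + \frac{L Q^{2}}{2}$ ($Y{\left(L,Q \right)} = 1 + \frac{Q Q L}{2} = 1 + \frac{Q^{2} L}{2} = 1 + \frac{L Q^{2}}{2}$)
$s{\left(b \right)} = 1 + 78 b + 2 b^{3} \left(1 - b\right)^{2}$ ($s{\left(b \right)} = 78 b + \left(1 + \frac{b \left(2 b \left(1 - b\right)\right)^{2}}{2}\right) = 78 b + \left(1 + \frac{b 4 b^{2} \left(1 - b\right)^{2}}{2}\right) = 78 b + \left(1 + 2 b^{3} \left(1 - b\right)^{2}\right) = 1 + 78 b + 2 b^{3} \left(1 - b\right)^{2}$)
$\left(47758 + s{\left(169 \right)}\right) \left(9427 - 38227\right) = \left(47758 + \left(1 + 78 \cdot 169 + 2 \cdot 169^{3} \left(-1 + 169\right)^{2}\right)\right) \left(9427 - 38227\right) = \left(47758 + \left(1 + 13182 + 2 \cdot 4826809 \cdot 168^{2}\right)\right) \left(-28800\right) = \left(47758 + \left(1 + 13182 + 2 \cdot 4826809 \cdot 28224\right)\right) \left(-28800\right) = \left(47758 + \left(1 + 13182 + 272463714432\right)\right) \left(-28800\right) = \left(47758 + 272463727615\right) \left(-28800\right) = 272463775373 \left(-28800\right) = -7846956730742400$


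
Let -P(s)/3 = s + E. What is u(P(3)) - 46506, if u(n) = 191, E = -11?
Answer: -46315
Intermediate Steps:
P(s) = 33 - 3*s (P(s) = -3*(s - 11) = -3*(-11 + s) = 33 - 3*s)
u(P(3)) - 46506 = 191 - 46506 = -46315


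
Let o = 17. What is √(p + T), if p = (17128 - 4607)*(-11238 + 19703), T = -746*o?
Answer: 3*√11775287 ≈ 10295.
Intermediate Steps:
T = -12682 (T = -746*17 = -12682)
p = 105990265 (p = 12521*8465 = 105990265)
√(p + T) = √(105990265 - 12682) = √105977583 = 3*√11775287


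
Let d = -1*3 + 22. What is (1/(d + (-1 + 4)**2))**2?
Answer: 1/784 ≈ 0.0012755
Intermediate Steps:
d = 19 (d = -3 + 22 = 19)
(1/(d + (-1 + 4)**2))**2 = (1/(19 + (-1 + 4)**2))**2 = (1/(19 + 3**2))**2 = (1/(19 + 9))**2 = (1/28)**2 = 1/784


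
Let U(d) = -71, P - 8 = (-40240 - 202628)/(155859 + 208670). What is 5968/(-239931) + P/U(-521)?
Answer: -795884041996/6209788332429 ≈ -0.12817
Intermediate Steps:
P = 2673364/364529 (P = 8 + (-40240 - 202628)/(155859 + 208670) = 8 - 242868/364529 = 2673364/364529 ≈ 7.3337)
5968/(-239931) + P/U(-521) = 5968/(-239931) + (2673364/364529)/(-71) = 5968*(-1/239931) + (2673364/364529)*(-1/71) = -5968/239931 - 2673364/25881559 = -795884041996/6209788332429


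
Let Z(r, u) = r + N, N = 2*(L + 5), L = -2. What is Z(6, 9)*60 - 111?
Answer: 609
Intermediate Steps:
N = 6 (N = 2*(-2 + 5) = 2*3 = 6)
Z(r, u) = 6 + r (Z(r, u) = r + 6 = 6 + r)
Z(6, 9)*60 - 111 = (6 + 6)*60 - 111 = 12*60 - 111 = 720 - 111 = 609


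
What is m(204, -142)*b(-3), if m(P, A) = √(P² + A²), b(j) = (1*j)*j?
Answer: 18*√15445 ≈ 2237.0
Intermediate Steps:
b(j) = j² (b(j) = j*j = j²)
m(P, A) = √(A² + P²)
m(204, -142)*b(-3) = √((-142)² + 204²)*(-3)² = √(20164 + 41616)*9 = √61780*9 = (2*√15445)*9 = 18*√15445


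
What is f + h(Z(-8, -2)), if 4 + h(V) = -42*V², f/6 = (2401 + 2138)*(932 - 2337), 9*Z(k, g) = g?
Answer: -1033121954/27 ≈ -3.8264e+7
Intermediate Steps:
Z(k, g) = g/9
f = -38263770 (f = 6*((2401 + 2138)*(932 - 2337)) = 6*(4539*(-1405)) = 6*(-6377295) = -38263770)
h(V) = -4 - 42*V²
f + h(Z(-8, -2)) = -38263770 + (-4 - 42*((⅑)*(-2))²) = -38263770 + (-4 - 42*(-2/9)²) = -38263770 + (-4 - 42*4/81) = -38263770 + (-4 - 56/27) = -38263770 - 164/27 = -1033121954/27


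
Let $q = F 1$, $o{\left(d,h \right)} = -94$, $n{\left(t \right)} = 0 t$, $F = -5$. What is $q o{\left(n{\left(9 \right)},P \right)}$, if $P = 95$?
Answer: $470$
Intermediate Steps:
$n{\left(t \right)} = 0$
$q = -5$ ($q = \left(-5\right) 1 = -5$)
$q o{\left(n{\left(9 \right)},P \right)} = \left(-5\right) \left(-94\right) = 470$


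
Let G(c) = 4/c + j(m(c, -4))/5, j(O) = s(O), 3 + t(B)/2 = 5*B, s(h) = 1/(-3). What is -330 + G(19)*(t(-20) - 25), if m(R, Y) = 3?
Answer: -34507/95 ≈ -363.23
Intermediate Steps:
s(h) = -⅓
t(B) = -6 + 10*B (t(B) = -6 + 2*(5*B) = -6 + 10*B)
j(O) = -⅓
G(c) = -1/15 + 4/c (G(c) = 4/c - ⅓/5 = 4/c - ⅓*⅕ = 4/c - 1/15 = -1/15 + 4/c)
-330 + G(19)*(t(-20) - 25) = -330 + ((1/15)*(60 - 1*19)/19)*((-6 + 10*(-20)) - 25) = -330 + ((1/15)*(1/19)*(60 - 19))*((-6 - 200) - 25) = -330 + ((1/15)*(1/19)*41)*(-206 - 25) = -330 + (41/285)*(-231) = -330 - 3157/95 = -34507/95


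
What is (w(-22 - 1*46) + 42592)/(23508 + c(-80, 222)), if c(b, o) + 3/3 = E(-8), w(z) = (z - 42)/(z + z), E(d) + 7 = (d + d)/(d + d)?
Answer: 2896311/1598068 ≈ 1.8124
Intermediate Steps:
E(d) = -6 (E(d) = -7 + (d + d)/(d + d) = -7 + (2*d)/((2*d)) = -7 + (2*d)*(1/(2*d)) = -7 + 1 = -6)
w(z) = (-42 + z)/(2*z) (w(z) = (-42 + z)/((2*z)) = (-42 + z)*(1/(2*z)) = (-42 + z)/(2*z))
c(b, o) = -7 (c(b, o) = -1 - 6 = -7)
(w(-22 - 1*46) + 42592)/(23508 + c(-80, 222)) = ((-42 + (-22 - 1*46))/(2*(-22 - 1*46)) + 42592)/(23508 - 7) = ((-42 + (-22 - 46))/(2*(-22 - 46)) + 42592)/23501 = ((½)*(-42 - 68)/(-68) + 42592)*(1/23501) = ((½)*(-1/68)*(-110) + 42592)*(1/23501) = (55/68 + 42592)*(1/23501) = (2896311/68)*(1/23501) = 2896311/1598068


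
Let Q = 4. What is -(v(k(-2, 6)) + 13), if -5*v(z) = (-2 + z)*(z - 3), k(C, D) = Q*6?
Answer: 397/5 ≈ 79.400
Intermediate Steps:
k(C, D) = 24 (k(C, D) = 4*6 = 24)
v(z) = -(-3 + z)*(-2 + z)/5 (v(z) = -(-2 + z)*(z - 3)/5 = -(-2 + z)*(-3 + z)/5 = -(-3 + z)*(-2 + z)/5)
-(v(k(-2, 6)) + 13) = -((-6/5 + 24 - ⅕*24²) + 13) = -((-6/5 + 24 - ⅕*576) + 13) = -((-6/5 + 24 - 576/5) + 13) = -(-462/5 + 13) = -1*(-397/5) = 397/5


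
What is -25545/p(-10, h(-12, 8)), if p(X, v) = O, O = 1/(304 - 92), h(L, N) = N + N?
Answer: -5415540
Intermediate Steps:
h(L, N) = 2*N
O = 1/212 ≈ 0.0047170
p(X, v) = 1/212
-25545/p(-10, h(-12, 8)) = -25545/1/212 = -25545*212 = -5415540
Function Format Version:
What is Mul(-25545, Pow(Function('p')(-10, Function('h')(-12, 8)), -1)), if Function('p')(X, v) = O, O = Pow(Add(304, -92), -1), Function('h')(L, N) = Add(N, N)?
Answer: -5415540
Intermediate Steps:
Function('h')(L, N) = Mul(2, N)
O = Rational(1, 212) (O = Pow(212, -1) = Rational(1, 212) ≈ 0.0047170)
Function('p')(X, v) = Rational(1, 212)
Mul(-25545, Pow(Function('p')(-10, Function('h')(-12, 8)), -1)) = Mul(-25545, Pow(Rational(1, 212), -1)) = Mul(-25545, 212) = -5415540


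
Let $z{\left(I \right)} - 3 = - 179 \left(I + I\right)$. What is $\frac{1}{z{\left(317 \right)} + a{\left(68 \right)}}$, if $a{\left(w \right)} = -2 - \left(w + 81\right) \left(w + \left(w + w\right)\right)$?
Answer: $- \frac{1}{143881} \approx -6.9502 \cdot 10^{-6}$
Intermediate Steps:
$z{\left(I \right)} = 3 - 358 I$ ($z{\left(I \right)} = 3 - 179 \left(I + I\right) = 3 - 179 \cdot 2 I = 3 - 358 I$)
$a{\left(w \right)} = -2 - 3 w \left(81 + w\right)$ ($a{\left(w \right)} = -2 - \left(81 + w\right) \left(w + 2 w\right) = -2 - \left(81 + w\right) 3 w = -2 - 3 w \left(81 + w\right)$)
$\frac{1}{z{\left(317 \right)} + a{\left(68 \right)}} = \frac{1}{\left(3 - 113486\right) - \left(16526 + 13872\right)} = \frac{1}{\left(3 - 113486\right) - 30398} = \frac{1}{-113483 - 30398} = \frac{1}{-143881} = - \frac{1}{143881}$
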